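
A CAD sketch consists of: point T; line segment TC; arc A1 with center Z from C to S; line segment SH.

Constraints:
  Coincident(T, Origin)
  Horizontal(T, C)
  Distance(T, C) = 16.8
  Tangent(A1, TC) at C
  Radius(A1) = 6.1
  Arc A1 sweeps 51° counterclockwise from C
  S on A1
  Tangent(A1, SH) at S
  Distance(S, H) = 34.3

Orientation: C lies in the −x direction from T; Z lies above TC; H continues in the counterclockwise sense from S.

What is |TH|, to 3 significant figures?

30.4

On A1, C sits at bearing -90° from Z; a 51° counterclockwise sweep puts S at bearing -39°, so S = Z + 6.1·(cos -39°, sin -39°) = (-12.1, 2.26). Tangency of A1 to SH means the radius ZS is perpendicular to SH, so SH runs along (−sin -39°, cos -39°); with |SH| = 34.3, H = (9.53, 28.9). Then |TH| = |H − T| = 30.4.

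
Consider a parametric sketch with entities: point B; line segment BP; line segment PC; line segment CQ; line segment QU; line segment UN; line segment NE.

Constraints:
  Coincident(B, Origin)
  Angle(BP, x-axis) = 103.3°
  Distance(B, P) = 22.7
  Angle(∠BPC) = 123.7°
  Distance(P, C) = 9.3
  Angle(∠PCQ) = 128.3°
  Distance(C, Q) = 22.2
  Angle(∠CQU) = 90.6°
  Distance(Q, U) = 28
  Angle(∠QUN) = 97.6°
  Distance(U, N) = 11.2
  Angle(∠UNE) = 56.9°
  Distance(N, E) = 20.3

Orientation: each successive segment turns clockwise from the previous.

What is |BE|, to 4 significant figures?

25.75

B is at the origin; BP runs at 103.3° with length 22.7, so P = (-5.222, 22.09). ∠BPC = 123.7° gives PC at 47.00° from the x-axis; with |PC| = 9.3, C = (1.120, 28.89). ∠PCQ = 128.3° gives CQ at -4.700° from the x-axis; with |CQ| = 22.2, Q = (23.25, 27.07). ∠CQU = 90.6° gives QU at -94.10° from the x-axis; with |QU| = 28.0, U = (21.24, -0.8546). ∠QUN = 97.6° gives UN at -176.5° from the x-axis; with |UN| = 11.2, N = (10.06, -1.538). ∠UNE = 56.9° gives NE at 60.40° from the x-axis; with |NE| = 20.3, E = (20.09, 16.11). Then |BE| = |E − B| = 25.75.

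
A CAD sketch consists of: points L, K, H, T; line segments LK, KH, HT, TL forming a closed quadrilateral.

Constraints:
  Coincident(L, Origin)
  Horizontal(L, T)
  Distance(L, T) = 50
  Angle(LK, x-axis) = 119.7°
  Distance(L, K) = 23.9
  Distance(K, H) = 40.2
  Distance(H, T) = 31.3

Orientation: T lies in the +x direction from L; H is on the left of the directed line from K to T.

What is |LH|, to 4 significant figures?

36.21

L is at the origin; LT is horizontal with |LT| = 50.0 and T in +x, so T = (50.0, 0). LK runs at 119.7° with |LK| = 23.9, so K = (-11.84, 20.76). H is determined by |KH| = 40.2 and |HT| = 31.3 together: it lies at the intersection of circle(K, 40.2) and circle(T, 31.3). With |KT| = 65.23, the foot of the radical line on KT is 37.49 from K and the perpendicular offset is √(40.2² − 37.49²) = 14.50. Taking the left-of-KT solution: H = (28.32, 22.57).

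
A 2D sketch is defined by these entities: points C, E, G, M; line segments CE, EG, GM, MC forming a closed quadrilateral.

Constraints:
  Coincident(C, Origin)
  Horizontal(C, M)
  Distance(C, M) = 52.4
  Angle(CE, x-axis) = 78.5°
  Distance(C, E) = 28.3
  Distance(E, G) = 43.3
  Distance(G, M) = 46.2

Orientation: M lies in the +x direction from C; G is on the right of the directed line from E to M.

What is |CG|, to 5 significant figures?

17.809

C is at the origin; CM is horizontal with |CM| = 52.4 and M in +x, so M = (52.4, 0). CE runs at 78.5° with |CE| = 28.3, so E = (5.6421, 27.732). G is determined by |EG| = 43.3 and |GM| = 46.2 together: it lies at the intersection of circle(E, 43.3) and circle(M, 46.2). With |EM| = 54.363, the foot of the radical line on EM is 24.794 from E and the perpendicular offset is √(43.3² − 24.794²) = 35.498. Taking the right-of-EM solution: G = (8.8594, -15.448).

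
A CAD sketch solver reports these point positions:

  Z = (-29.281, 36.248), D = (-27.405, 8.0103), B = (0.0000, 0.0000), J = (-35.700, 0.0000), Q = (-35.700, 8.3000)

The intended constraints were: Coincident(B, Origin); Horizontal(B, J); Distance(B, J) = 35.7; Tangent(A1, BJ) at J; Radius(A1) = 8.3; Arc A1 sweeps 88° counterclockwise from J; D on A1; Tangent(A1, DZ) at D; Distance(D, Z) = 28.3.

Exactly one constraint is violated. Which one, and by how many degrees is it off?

Tangent(A1, DZ) at D — off by 5.80°.

B = (0.00, 0.00) ✓; B.y = 0.00, J.y = 0.00 ✓; |BJ| = 35.70 ✓; ∠(QJ, JB) = 90.00° ✓; |QJ| = 8.300 ✓; bearing(Q→D) − bearing(Q→J) = 88.00° ✓; |QD| = 8.300 ✓; ∠(QD, DZ) = 84.20° ✗; |DZ| = 28.30 ✓.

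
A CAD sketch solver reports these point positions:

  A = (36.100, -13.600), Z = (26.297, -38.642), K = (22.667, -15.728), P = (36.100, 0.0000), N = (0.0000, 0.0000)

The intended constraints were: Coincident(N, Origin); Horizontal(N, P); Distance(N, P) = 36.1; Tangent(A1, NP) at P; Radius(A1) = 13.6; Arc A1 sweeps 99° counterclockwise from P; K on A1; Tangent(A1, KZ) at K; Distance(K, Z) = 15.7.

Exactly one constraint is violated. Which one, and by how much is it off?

Distance(K, Z) = 15.7 — off by 7.50.

N = (0.00, 0.00) ✓; N.y = 0.00, P.y = 0.00 ✓; |NP| = 36.10 ✓; ∠(AP, PN) = 90.00° ✓; |AP| = 13.60 ✓; bearing(A→K) − bearing(A→P) = 99.00° ✓; |AK| = 13.60 ✓; ∠(AK, KZ) = 90.00° ✓; |KZ| = 23.20 ✗.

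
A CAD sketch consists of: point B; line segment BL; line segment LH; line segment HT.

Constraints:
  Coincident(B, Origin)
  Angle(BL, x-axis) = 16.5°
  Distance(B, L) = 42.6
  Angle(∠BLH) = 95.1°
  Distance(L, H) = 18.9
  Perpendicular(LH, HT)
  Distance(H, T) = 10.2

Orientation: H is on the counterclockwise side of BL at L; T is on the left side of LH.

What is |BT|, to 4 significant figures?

39.42

B is at the origin; BL runs at 16.5° with length 42.6, so L = 42.6·(cos 16.5°, sin 16.5°) = (40.85, 12.10). ∠BLH = 95.1°, so LH runs at 16.5° + (180° − 95.1°) = 101.4° from the x-axis; with |LH| = 18.9, H = L + 18.9·(cos 101.4°, sin 101.4°) = (37.11, 30.63). The perpendicularity gives HT at right angles to LH; with |HT| = 10.2 on the left of LH, T = H + 10.2·(-0.9803, -0.1977) = (27.11, 28.61). Then |BT| = |T − B| = 39.42.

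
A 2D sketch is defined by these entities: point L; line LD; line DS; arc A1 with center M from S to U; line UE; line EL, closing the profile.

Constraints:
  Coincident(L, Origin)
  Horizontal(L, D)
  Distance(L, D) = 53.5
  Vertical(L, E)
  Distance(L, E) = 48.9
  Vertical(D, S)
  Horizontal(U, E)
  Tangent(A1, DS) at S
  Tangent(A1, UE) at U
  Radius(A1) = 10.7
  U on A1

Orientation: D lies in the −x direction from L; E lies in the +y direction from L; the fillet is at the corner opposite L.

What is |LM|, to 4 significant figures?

57.37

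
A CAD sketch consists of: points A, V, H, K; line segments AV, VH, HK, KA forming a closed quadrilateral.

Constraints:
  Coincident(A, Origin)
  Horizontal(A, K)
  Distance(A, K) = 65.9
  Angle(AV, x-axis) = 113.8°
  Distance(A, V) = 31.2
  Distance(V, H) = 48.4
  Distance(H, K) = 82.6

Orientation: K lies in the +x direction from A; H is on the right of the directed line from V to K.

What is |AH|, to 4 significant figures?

24.43

A is at the origin; A and K share the same y with |AK| = 65.9 and K in +x, so K = (65.9, 0). AV runs at 113.8° with |AV| = 31.2, so V = (-12.59, 28.55). H is determined by |VH| = 48.4 and |HK| = 82.6 together: it lies at the intersection of circle(V, 48.4) and circle(K, 82.6). With |VK| = 83.52, the foot of the radical line on VK is 14.94 from V and the perpendicular offset is √(48.4² − 14.94²) = 46.04. Taking the right-of-VK solution: H = (-14.29, -19.82).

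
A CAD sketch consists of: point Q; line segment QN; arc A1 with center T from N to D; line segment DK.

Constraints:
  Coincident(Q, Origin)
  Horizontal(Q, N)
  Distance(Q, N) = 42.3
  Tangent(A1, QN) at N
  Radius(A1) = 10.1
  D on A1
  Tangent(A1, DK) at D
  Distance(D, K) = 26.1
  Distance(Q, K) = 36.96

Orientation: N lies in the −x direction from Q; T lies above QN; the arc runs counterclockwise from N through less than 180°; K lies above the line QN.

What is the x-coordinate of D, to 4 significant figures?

-33.13

Checks: |QN| = 42.30 ✓; |TD| = 10.10 ✓; ∠(TD, DK) = 90.00° ✓; |DK| = 26.10 ✓; |QK| = 36.96 ✓.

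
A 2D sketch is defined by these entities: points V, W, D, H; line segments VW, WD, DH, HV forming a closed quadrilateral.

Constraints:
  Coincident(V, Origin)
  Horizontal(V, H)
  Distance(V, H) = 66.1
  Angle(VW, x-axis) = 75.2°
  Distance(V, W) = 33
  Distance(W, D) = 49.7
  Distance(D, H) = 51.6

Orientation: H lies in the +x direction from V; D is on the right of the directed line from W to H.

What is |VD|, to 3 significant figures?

24.3

Checks: |VH| = 66.10 ✓; |VW| = 33.00 ✓; |WD| = 49.70 ✓; |DH| = 51.60 ✓.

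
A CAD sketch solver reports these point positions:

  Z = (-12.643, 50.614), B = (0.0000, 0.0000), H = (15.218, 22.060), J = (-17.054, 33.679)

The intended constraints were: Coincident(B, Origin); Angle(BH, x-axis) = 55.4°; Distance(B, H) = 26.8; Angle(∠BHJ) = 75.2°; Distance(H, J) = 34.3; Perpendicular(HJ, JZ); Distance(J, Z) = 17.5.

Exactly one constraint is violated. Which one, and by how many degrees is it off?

Perpendicular(HJ, JZ) — off by 5.20°.

B = (0.00, 0.00) ✓; BH at 55.40° ✓; |BH| = 26.80 ✓; ∠BHJ = 75.20° ✓; |HJ| = 34.30 ✓; ∠(HJ, JZ) = 84.80° ✗; |JZ| = 17.50 ✓.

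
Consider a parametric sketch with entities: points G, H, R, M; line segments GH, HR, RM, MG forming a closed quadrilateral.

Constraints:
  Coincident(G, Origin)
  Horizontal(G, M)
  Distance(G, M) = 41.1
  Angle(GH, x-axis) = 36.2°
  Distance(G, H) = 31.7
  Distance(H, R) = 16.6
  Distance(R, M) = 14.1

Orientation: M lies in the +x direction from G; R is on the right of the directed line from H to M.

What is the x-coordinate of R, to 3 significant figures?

27.2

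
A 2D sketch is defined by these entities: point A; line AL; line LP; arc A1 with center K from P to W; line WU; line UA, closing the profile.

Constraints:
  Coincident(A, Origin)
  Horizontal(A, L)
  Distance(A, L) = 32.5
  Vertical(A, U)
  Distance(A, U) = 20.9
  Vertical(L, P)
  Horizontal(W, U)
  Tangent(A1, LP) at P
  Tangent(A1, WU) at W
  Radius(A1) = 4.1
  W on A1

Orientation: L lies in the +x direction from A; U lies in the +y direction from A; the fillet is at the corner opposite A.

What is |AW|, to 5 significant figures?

35.261

A is at the origin; A and L share the same y with |AL| = 32.5 and L on the +x side, so L = (32.500, 0.0000). AU is vertical with |AU| = 20.9 and U on the +y side, so U = (0.0000, 20.900). The virtual corner opposite A is at (32.500, 20.900). The tangent condition forces KP to be normal to LP and tangency of A1 to WU means the radius KW is perpendicular to WU, with radius 4.1, so the center K sits 4.1 in from both sides at K = (28.400, 16.800). That places the tangent points at P = (32.500, 16.800) on LP and W = (28.400, 20.900) on WU. Then |AW| = |W − A| = 35.261.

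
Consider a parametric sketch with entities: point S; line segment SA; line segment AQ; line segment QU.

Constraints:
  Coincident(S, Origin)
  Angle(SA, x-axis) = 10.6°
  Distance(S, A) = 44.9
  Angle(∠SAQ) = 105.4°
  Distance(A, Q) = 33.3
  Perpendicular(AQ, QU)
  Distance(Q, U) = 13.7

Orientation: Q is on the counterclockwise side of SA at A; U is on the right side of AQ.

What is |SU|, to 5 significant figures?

72.752

S is at the origin; SA runs at 10.6° with length 44.9, so A = 44.9·(cos 10.6°, sin 10.6°) = (44.134, 8.2594). ∠SAQ = 105.4°, so AQ runs at 10.6° + (180° − 105.4°) = 85.200° from the x-axis; with |AQ| = 33.3, Q = A + 33.3·(cos 85.200°, sin 85.200°) = (46.920, 41.443). AQ is perpendicular to QU; with |QU| = 13.7 on the right of AQ, U = Q + 13.7·(0.99649, -0.083678) = (60.572, 40.296). Then |SU| = |U − S| = 72.752.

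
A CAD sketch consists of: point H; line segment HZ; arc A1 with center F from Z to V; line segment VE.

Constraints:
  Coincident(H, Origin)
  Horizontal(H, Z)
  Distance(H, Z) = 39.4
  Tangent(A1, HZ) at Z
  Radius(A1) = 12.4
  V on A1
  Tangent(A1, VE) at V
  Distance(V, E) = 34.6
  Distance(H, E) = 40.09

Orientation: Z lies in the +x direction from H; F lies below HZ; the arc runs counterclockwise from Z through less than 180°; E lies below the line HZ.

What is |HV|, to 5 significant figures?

29.113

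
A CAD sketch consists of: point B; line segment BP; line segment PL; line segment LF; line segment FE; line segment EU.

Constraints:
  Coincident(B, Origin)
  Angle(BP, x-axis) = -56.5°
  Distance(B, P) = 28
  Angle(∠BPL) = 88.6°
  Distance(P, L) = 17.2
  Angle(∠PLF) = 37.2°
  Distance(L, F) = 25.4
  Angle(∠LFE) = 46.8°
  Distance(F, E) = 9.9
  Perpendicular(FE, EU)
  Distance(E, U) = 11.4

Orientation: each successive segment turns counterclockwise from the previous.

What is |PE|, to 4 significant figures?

5.862

∠PLF = 37.2° gives LF at 177.7° from the x-axis; with |LF| = 25.4, F = (4.181, -12.49). ∠LFE = 46.8° gives FE at -49.10° from the x-axis; with |FE| = 9.9, E = (10.66, -19.97). Then |PE| = |E − P| = 5.862.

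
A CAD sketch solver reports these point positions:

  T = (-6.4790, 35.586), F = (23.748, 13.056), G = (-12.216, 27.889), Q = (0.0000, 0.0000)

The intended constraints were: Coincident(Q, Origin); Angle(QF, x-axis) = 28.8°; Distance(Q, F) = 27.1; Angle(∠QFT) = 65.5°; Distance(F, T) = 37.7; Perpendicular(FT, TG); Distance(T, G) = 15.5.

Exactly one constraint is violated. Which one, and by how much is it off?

Distance(T, G) = 15.5 — off by 5.90.

Q = (0.00, 0.00) ✓; QF at 28.80° ✓; |QF| = 27.10 ✓; ∠QFT = 65.50° ✓; |FT| = 37.70 ✓; ∠(FT, TG) = 90.00° ✓; |TG| = 9.600 ✗.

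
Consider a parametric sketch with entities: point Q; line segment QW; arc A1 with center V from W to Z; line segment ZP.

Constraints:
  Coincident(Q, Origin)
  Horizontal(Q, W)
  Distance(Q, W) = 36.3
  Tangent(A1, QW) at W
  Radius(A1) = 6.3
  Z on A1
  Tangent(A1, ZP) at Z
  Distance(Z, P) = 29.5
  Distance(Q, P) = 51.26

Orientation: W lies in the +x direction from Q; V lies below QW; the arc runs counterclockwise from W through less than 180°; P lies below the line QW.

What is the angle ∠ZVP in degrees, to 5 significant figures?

77.945°

Checks: |VZ| = 6.300 ✓; ∠(VZ, ZP) = 90.00° ✓; |ZP| = 29.50 ✓; |QP| = 51.26 ✓.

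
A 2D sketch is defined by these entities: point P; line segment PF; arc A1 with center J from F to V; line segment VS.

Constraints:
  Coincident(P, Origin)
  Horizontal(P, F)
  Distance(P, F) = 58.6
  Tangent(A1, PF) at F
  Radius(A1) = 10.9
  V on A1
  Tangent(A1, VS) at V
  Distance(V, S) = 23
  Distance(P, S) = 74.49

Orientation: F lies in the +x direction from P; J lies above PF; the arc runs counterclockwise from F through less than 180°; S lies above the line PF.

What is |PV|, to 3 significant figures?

70.5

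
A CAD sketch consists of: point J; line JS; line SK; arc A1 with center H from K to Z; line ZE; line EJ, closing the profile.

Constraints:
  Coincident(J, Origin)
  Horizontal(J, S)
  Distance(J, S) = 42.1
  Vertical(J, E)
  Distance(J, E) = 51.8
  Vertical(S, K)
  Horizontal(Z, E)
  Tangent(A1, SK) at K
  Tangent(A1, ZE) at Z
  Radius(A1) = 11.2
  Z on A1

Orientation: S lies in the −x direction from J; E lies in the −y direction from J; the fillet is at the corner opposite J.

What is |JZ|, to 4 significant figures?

60.32

J is at the origin; J and S share the same y with |JS| = 42.1 and S on the −x side, so S = (-42.10, 0.000). J and E share the same x with |JE| = 51.8 and E on the −y side, so E = (0.000, -51.80). The virtual corner opposite J is at (-42.10, -51.80). A1 meets SK tangentially, so HK is at right angles to SK and A1 meets ZE tangentially, so HZ is at right angles to ZE, with radius 11.2, so the center H sits 11.2 in from both sides at H = (-30.90, -40.60). That places the tangent points at K = (-42.10, -40.60) on SK and Z = (-30.90, -51.80) on ZE. Then |JZ| = |Z − J| = 60.32.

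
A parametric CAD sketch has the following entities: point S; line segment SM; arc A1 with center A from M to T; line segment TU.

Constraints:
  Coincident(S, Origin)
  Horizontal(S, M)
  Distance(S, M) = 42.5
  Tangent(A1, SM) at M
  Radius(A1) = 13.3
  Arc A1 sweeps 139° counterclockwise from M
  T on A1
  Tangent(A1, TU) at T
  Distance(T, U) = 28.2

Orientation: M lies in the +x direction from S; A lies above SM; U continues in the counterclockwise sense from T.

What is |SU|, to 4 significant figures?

51.45

S is at the origin; S and M share the same y with |SM| = 42.5 and M on the +x side, so M = (42.50, 0.000). Since A1 is tangent to SM there, AM ⟂ SM, so A = M + (0, 13.3) = (42.50, 13.30). On A1, M sits at bearing -90° from A; a 139° counterclockwise sweep puts T at bearing 49°, so T = A + 13.3·(cos 49°, sin 49°) = (51.23, 23.34). The tangent condition forces AT to be normal to TU, so TU runs along (−sin 49°, cos 49°); with |TU| = 28.2, U = (29.94, 41.84). Then |SU| = |U − S| = 51.45.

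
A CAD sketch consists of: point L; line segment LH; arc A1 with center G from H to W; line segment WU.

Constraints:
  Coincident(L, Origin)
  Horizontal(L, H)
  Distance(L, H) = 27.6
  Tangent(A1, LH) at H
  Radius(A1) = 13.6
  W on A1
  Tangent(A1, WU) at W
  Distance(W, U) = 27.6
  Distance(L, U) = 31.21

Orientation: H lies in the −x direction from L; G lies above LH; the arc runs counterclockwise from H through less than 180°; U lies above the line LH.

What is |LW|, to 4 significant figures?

17.20

L is at the origin; LH is horizontal with |LH| = 27.6 and H on the −x side, so H = (-27.60, 0.000). Tangency of A1 to LH means the radius GH is perpendicular to LH, so G = H + (0, 13.6) = (-27.60, 13.60). Since GW ⟂ WU (tangency), |GU| = √(13.6² + 27.6²) = 30.77 regardless of where W sits on A1. So U lies on both circle(L, 31.21) and circle(G, 30.77); the above-LH intersection is U = (-2.309, 31.12). W is the foot of the tangent from U: W = (-15.71, 6.996).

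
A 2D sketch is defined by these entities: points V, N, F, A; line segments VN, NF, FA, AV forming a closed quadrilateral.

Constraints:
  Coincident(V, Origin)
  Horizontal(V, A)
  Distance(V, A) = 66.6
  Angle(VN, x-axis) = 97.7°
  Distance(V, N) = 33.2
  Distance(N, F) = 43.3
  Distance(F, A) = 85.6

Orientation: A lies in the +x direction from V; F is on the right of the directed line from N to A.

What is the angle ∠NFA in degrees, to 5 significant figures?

65.518°

V is at the origin; VA is horizontal with |VA| = 66.6 and A in +x, so A = (66.6, 0). VN runs at 97.7° with |VN| = 33.2, so N = (-4.4483, 32.901). F is determined by |NF| = 43.3 and |FA| = 85.6 together: it lies at the intersection of circle(N, 43.3) and circle(A, 85.6). With |NA| = 78.296, the foot of the radical line on NA is 4.3287 from N and the perpendicular offset is √(43.3² − 4.3287²) = 43.083. Taking the right-of-NA solution: F = (-18.624, -8.0131).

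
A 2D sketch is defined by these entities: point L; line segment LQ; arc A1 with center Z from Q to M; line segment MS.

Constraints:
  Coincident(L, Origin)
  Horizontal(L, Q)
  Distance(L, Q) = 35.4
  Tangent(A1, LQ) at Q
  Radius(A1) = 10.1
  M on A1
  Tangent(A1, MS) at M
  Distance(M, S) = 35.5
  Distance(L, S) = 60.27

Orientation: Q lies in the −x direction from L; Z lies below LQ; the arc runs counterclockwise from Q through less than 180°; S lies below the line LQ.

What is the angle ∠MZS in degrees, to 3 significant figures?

74.1°

L is at the origin; L and Q share the same y with |LQ| = 35.4 and Q on the −x side, so Q = (-35.4, 0.00). The tangent condition forces ZQ to be normal to LQ, so Z = Q + (0, -10.1) = (-35.4, -10.1). Since ZM ⟂ MS (tangency), |ZS| = √(10.1² + 35.5²) = 36.9 regardless of where M sits on A1. So S lies on both circle(L, 60.27) and circle(Z, 36.9); the below-LQ intersection is S = (-37.8, -46.9). M is the foot of the tangent from S: M = (-45.3, -12.2).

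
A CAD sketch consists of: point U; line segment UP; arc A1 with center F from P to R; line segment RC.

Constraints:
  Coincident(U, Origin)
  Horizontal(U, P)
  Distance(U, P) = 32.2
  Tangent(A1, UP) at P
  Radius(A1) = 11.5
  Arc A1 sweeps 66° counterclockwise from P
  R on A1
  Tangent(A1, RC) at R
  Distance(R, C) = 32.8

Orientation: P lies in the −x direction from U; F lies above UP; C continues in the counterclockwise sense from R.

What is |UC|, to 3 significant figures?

37.7

On A1, P sits at bearing -90° from F; a 66° counterclockwise sweep puts R at bearing -24°, so R = F + 11.5·(cos -24°, sin -24°) = (-21.7, 6.82). Since A1 is tangent to RC there, FR ⟂ RC, so RC runs along (−sin -24°, cos -24°); with |RC| = 32.8, C = (-8.35, 36.8). Then |UC| = |C − U| = 37.7.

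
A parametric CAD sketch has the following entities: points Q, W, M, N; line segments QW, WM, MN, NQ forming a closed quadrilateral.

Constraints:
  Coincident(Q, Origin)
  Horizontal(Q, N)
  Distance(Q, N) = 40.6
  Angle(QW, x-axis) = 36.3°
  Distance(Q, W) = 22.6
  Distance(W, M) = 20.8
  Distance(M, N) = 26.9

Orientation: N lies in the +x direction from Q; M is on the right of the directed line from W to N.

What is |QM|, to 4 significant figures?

16.29

Q is at the origin; QN is horizontal with |QN| = 40.6 and N in +x, so N = (40.6, 0). QW runs at 36.3° with |QW| = 22.6, so W = (18.21, 13.38). M is determined by |WM| = 20.8 and |MN| = 26.9 together: it lies at the intersection of circle(W, 20.8) and circle(N, 26.9). With |WN| = 26.08, the foot of the radical line on WN is 7.461 from W and the perpendicular offset is √(20.8² − 7.461²) = 19.42. Taking the right-of-WN solution: M = (14.66, -7.114).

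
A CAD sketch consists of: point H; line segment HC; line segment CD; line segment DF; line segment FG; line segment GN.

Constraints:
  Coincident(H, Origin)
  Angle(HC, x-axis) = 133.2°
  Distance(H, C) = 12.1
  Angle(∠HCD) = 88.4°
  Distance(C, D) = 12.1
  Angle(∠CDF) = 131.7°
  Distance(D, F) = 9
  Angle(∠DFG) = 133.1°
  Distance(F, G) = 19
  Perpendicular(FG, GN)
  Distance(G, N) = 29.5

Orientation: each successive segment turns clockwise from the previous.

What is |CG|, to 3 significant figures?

30.4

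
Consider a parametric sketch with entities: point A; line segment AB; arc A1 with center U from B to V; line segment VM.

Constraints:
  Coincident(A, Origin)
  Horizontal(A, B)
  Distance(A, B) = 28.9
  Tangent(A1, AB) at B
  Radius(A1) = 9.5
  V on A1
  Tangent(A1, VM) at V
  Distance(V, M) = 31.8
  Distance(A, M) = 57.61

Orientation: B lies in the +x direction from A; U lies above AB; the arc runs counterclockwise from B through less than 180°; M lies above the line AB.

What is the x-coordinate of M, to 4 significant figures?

41.11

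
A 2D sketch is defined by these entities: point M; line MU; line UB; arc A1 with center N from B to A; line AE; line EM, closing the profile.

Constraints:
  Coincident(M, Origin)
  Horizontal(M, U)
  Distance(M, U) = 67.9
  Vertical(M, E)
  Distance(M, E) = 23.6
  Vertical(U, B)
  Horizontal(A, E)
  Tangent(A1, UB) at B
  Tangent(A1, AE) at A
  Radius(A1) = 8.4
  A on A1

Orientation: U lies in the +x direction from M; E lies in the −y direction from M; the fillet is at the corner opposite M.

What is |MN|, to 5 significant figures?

61.411

M and E share the same x with |ME| = 23.6 and E on the −y side, so E = (0.0000, -23.600). The virtual corner opposite M is at (67.900, -23.600). Tangency of A1 to UB means the radius NB is perpendicular to UB and tangency of A1 to AE means the radius NA is perpendicular to AE, with radius 8.4, so the center N sits 8.4 in from both sides at N = (59.500, -15.200). Then |MN| = |N − M| = 61.411.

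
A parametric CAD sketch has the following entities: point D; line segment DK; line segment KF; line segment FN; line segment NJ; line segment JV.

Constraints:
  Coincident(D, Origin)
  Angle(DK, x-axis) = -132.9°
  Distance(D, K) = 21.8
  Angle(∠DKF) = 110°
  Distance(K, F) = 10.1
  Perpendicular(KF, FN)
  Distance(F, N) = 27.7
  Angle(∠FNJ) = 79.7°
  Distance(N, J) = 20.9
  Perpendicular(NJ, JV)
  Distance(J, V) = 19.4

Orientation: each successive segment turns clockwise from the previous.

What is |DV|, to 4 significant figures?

15.62

D is at the origin; DK runs at -132.9° with length 21.8, so K = (-14.84, -15.97). ∠DKF = 110.0° gives KF at 157.1° from the x-axis; with |KF| = 10.1, F = (-24.14, -12.04). The perpendicularity gives FN at right angles to KF, so FN runs at 67.10°; with |FN| = 27.7, N = (-13.36, 13.48). ∠FNJ = 79.7° gives NJ at -33.20° from the x-axis; with |NJ| = 20.9, J = (4.123, 2.033). NJ ⟂ JV, so JV runs at -123.2°; with |JV| = 19.4, V = (-6.499, -14.20). Then |DV| = |V − D| = 15.62.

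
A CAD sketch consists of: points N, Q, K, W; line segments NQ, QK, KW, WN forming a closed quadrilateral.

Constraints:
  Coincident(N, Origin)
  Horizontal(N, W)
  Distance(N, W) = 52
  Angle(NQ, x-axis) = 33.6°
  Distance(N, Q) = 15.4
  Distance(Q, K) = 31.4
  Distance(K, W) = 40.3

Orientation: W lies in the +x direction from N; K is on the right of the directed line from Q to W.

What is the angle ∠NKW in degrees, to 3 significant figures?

95.9°

N is at the origin; NW is horizontal with |NW| = 52.0 and W in +x, so W = (52.0, 0). NQ runs at 33.6° with |NQ| = 15.4, so Q = (12.8, 8.52). K is determined by |QK| = 31.4 and |KW| = 40.3 together: it lies at the intersection of circle(Q, 31.4) and circle(W, 40.3). With |QW| = 40.1, the foot of the radical line on QW is 12.1 from Q and the perpendicular offset is √(31.4² − 12.1²) = 29.0. Taking the right-of-QW solution: K = (18.5, -22.4).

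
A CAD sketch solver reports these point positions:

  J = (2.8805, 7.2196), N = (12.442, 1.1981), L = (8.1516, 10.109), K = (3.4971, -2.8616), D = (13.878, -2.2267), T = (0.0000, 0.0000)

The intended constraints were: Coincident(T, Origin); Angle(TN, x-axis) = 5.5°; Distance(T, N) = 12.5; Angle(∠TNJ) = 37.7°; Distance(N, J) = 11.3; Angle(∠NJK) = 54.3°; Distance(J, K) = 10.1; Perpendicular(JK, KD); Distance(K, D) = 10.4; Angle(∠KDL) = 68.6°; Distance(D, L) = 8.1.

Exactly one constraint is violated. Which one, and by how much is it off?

Distance(D, L) = 8.1 — off by 5.50.

T = (0.00, 0.00) ✓; TN at 5.500° ✓; |TN| = 12.50 ✓; ∠TNJ = 37.70° ✓; |NJ| = 11.30 ✓; ∠NJK = 54.30° ✓; |JK| = 10.10 ✓; ∠(JK, KD) = 90.00° ✓; |KD| = 10.40 ✓; ∠KDL = 68.60° ✓; |DL| = 13.60 ✗.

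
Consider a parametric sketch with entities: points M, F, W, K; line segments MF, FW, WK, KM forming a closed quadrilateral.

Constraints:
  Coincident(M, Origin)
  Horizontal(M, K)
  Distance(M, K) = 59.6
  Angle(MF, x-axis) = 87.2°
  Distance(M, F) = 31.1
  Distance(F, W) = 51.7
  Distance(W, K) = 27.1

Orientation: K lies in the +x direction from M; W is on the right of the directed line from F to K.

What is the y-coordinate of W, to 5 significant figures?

-9.1005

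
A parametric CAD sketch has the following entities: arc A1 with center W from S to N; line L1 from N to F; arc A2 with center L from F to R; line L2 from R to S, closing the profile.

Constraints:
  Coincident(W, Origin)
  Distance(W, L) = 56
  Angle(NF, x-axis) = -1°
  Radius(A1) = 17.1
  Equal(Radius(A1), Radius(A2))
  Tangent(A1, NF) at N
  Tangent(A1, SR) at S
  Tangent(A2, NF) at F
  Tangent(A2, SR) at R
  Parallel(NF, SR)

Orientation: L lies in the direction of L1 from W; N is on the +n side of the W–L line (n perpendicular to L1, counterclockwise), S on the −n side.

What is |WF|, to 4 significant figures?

58.55

The slot axis is L1's direction at -1.0°, so u = (cos -1.0°, sin -1.0°) = (0.9998, -0.01745) and n = (−sin -1.0°, cos -1.0°) = (0.01745, 0.9998). W is at the origin and L lies 56.0 along u from W, so L = 56.0·u = (55.99, -0.9773). Tangency of A1 to both parallel lines with radius 17.1 puts N and S at W ± 17.1·n: N = (0.2984, 17.10), S = (-0.2984, -17.10). Equal radii place F and R the same way about L: F = L + 17.1·n = (56.29, 16.12), R = L − 17.1·n = (55.69, -18.07). Then |WF| = |F − W| = 58.55.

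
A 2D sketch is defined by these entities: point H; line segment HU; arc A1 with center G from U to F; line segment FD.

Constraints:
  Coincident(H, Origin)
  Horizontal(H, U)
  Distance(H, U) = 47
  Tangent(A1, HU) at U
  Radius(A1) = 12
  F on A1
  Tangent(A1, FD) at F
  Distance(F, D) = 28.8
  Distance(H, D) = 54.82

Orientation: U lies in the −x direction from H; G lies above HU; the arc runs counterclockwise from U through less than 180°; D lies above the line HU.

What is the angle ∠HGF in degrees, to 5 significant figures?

16.528°

H is at the origin; HU is horizontal with |HU| = 47.0 and U on the −x side, so U = (-47.000, 0.0000). Tangency of A1 to HU means the radius GU is perpendicular to HU, so G = U + (0, 12) = (-47.000, 12.000). Since GF ⟂ FD (tangency), |GD| = √(12.0² + 28.8²) = 31.200 regardless of where F sits on A1. So D lies on both circle(H, 54.82) and circle(G, 31.200); the above-HU intersection is D = (-36.117, 41.240). F is the foot of the tangent from D: F = (-35.009, 12.462).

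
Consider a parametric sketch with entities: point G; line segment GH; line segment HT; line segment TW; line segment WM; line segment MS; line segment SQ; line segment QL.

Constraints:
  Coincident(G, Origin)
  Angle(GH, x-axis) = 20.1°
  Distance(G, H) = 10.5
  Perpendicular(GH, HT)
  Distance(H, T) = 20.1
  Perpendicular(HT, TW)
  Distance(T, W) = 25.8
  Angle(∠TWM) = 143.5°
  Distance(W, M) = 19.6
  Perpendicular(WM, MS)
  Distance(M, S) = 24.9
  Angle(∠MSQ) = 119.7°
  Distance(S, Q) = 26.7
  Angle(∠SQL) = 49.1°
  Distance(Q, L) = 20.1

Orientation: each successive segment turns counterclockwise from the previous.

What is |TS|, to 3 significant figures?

41.5

G is at the origin; GH runs at 20.1° with length 10.5, so H = (9.86, 3.61). GH is perpendicular to HT, so HT runs at 110°; with |HT| = 20.1, T = (2.95, 22.5). HT is perpendicular to TW, so TW runs at -160°; with |TW| = 25.8, W = (-21.3, 13.6). ∠TWM = 143.5° gives WM at -123° from the x-axis; with |WM| = 19.6, M = (-32.1, -2.75). WM ⟂ MS, so MS runs at -33.4°; with |MS| = 24.9, S = (-11.3, -16.5). Then |TS| = |S − T| = 41.5.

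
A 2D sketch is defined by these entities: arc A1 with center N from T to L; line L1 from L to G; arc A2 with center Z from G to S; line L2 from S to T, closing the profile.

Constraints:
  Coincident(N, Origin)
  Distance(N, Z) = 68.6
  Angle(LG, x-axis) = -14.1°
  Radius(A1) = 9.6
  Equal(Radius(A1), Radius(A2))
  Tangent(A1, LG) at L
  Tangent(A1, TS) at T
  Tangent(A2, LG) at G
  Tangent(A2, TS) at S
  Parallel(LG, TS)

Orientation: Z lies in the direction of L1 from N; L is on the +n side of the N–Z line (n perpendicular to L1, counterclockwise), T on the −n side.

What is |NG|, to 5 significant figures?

69.268

The slot axis is L1's direction at -14.1°, so u = (cos -14.1°, sin -14.1°) = (0.96987, -0.24362) and n = (−sin -14.1°, cos -14.1°) = (0.24362, 0.96987). N is at the origin and Z lies 68.6 along u from N, so Z = 68.6·u = (66.533, -16.712). Tangency of A1 to both parallel lines with radius 9.6 puts L and T at N ± 9.6·n: L = (2.3387, 9.3108), T = (-2.3387, -9.3108). Equal radii place G and S the same way about Z: G = Z + 9.6·n = (68.872, -7.4012), S = Z − 9.6·n = (64.195, -26.023). Then |NG| = |G − N| = 69.268.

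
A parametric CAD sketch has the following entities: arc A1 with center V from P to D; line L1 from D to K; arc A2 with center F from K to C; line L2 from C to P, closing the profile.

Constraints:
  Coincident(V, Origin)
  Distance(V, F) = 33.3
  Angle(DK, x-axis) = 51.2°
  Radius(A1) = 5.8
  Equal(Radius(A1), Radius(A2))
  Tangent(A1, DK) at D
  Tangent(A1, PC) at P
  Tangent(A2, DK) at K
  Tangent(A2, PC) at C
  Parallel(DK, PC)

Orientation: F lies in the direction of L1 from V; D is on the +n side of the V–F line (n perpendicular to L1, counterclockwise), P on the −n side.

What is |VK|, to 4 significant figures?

33.80

The slot axis is L1's direction at 51.2°, so u = (cos 51.2°, sin 51.2°) = (0.6266, 0.7793) and n = (−sin 51.2°, cos 51.2°) = (-0.7793, 0.6266). V is at the origin and F lies 33.3 along u from V, so F = 33.3·u = (20.87, 25.95). Tangency of A1 to both parallel lines with radius 5.8 puts D and P at V ± 5.8·n: D = (-4.520, 3.634), P = (4.520, -3.634). Equal radii place K and C the same way about F: K = F + 5.8·n = (16.35, 29.59), C = F − 5.8·n = (25.39, 22.32). Then |VK| = |K − V| = 33.80.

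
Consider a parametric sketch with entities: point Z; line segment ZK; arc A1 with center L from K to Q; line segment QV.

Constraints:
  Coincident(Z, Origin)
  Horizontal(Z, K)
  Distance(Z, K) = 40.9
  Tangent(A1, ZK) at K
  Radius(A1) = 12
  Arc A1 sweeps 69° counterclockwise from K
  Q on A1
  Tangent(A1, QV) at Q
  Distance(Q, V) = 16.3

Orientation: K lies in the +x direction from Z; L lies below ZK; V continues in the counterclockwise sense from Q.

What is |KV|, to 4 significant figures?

28.56

On A1, K sits at bearing 90° from L; a 69° counterclockwise sweep puts Q at bearing 159°, so Q = L + 12.0·(cos 159°, sin 159°) = (29.70, -7.700). Since A1 is tangent to QV there, LQ ⟂ QV, so QV runs along (−sin 159°, cos 159°); with |QV| = 16.3, V = (23.86, -22.92). Then |KV| = |V − K| = 28.56.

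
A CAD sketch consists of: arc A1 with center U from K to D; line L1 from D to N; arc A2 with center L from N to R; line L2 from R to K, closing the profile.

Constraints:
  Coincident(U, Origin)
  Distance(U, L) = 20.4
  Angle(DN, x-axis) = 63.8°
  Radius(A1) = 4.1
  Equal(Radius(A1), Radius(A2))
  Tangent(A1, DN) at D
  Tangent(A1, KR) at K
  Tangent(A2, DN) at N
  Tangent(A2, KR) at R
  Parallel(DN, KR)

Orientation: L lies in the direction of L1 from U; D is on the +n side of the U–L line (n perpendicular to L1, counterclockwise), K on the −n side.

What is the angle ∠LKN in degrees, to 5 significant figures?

10.534°

The slot axis is L1's direction at 63.8°, so u = (cos 63.8°, sin 63.8°) = (0.44151, 0.89726) and n = (−sin 63.8°, cos 63.8°) = (-0.89726, 0.44151). U is at the origin and L lies 20.4 along u from U, so L = 20.4·u = (9.0067, 18.304). Tangency of A1 to both parallel lines with radius 4.1 puts D and K at U ± 4.1·n: D = (-3.6788, 1.8102), K = (3.6788, -1.8102). Equal radii place N and R the same way about L: N = L + 4.1·n = (5.3280, 20.114), R = L − 4.1·n = (12.685, 16.494). Then cos ∠LKN = KL·KN / (|KL||KN|), giving 10.534°.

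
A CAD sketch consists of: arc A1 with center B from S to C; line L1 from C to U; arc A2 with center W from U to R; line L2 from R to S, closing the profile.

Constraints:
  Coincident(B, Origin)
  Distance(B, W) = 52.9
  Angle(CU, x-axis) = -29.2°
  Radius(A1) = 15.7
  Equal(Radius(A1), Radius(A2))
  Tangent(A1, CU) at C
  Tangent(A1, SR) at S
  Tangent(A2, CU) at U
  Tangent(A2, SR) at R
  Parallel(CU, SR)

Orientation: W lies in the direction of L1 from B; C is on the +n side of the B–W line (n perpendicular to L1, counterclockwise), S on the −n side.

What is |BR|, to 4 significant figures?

55.18

The slot axis is L1's direction at -29.2°, so u = (cos -29.2°, sin -29.2°) = (0.8729, -0.4879) and n = (−sin -29.2°, cos -29.2°) = (0.4879, 0.8729). B is at the origin and W lies 52.9 along u from B, so W = 52.9·u = (46.18, -25.81). Tangency of A1 to both parallel lines with radius 15.7 puts C and S at B ± 15.7·n: C = (7.659, 13.70), S = (-7.659, -13.70). Equal radii place U and R the same way about W: U = W + 15.7·n = (53.84, -12.10), R = W − 15.7·n = (38.52, -39.51). Then |BR| = |R − B| = 55.18.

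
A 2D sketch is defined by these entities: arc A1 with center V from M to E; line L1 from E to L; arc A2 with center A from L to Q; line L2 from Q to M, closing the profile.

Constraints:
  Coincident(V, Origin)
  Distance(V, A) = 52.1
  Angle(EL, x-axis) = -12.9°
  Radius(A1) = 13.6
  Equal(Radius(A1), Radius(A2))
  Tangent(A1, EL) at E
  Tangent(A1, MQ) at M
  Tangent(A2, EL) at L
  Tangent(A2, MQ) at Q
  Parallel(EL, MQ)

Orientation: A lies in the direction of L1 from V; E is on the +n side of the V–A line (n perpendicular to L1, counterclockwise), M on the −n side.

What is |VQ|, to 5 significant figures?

53.846

The slot axis is L1's direction at -12.9°, so u = (cos -12.9°, sin -12.9°) = (0.97476, -0.22325) and n = (−sin -12.9°, cos -12.9°) = (0.22325, 0.97476). V is at the origin and A lies 52.1 along u from V, so A = 52.1·u = (50.785, -11.631). Tangency of A1 to both parallel lines with radius 13.6 puts E and M at V ± 13.6·n: E = (3.0362, 13.257), M = (-3.0362, -13.257). Equal radii place L and Q the same way about A: L = A + 13.6·n = (53.821, 1.6254), Q = A − 13.6·n = (47.749, -24.888). Then |VQ| = |Q − V| = 53.846.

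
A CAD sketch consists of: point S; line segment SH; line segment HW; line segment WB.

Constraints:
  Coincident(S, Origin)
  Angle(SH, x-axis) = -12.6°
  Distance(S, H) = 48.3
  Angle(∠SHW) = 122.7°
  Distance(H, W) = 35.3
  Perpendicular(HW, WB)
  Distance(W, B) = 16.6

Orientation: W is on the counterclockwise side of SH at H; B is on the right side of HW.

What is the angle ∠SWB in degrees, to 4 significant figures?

123.5°

∠SHW = 122.7°, so HW runs at -12.6° + (180° − 122.7°) = 44.70° from the x-axis; with |HW| = 35.3, W = H + 35.3·(cos 44.70°, sin 44.70°) = (72.23, 14.29). The perpendicularity gives WB at right angles to HW; with |WB| = 16.6 on the right of HW, B = W + 16.6·(0.7034, -0.7108) = (83.90, 2.494). Then cos ∠SWB = WS·WB / (|WS||WB|), giving 123.5°.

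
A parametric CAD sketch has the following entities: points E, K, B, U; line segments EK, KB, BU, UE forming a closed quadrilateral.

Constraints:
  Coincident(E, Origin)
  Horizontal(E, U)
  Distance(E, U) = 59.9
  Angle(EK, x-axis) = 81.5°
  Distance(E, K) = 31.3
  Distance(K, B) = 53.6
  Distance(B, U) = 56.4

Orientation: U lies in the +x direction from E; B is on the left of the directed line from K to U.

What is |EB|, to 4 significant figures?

76.38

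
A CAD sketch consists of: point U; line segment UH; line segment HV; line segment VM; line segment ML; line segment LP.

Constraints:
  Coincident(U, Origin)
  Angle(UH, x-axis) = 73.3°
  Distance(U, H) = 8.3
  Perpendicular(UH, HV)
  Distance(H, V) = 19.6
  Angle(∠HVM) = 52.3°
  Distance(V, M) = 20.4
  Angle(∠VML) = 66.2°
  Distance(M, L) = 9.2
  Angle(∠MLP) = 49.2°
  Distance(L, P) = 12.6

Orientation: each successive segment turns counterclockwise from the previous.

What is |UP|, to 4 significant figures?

15.24

U is at the origin; UH runs at 73.3° with length 8.3, so H = (2.385, 7.950). UH ⟂ HV, so HV runs at 163.3°; with |HV| = 19.6, V = (-16.39, 13.58). ∠HVM = 52.3° gives VM at -69.00° from the x-axis; with |VM| = 20.4, M = (-9.078, -5.463). ∠VML = 66.2° gives ML at 44.80° from the x-axis; with |ML| = 9.2, L = (-2.549, 1.020). ∠MLP = 49.2° gives LP at 175.6° from the x-axis; with |LP| = 12.6, P = (-15.11, 1.986). Then |UP| = |P − U| = 15.24.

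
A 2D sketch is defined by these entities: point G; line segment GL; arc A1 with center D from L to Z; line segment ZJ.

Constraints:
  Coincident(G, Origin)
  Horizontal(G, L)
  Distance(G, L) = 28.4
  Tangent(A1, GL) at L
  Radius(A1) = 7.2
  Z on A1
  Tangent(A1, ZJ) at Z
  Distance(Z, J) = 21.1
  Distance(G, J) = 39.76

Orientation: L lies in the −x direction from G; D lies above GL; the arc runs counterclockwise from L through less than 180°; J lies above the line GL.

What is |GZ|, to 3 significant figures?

23.2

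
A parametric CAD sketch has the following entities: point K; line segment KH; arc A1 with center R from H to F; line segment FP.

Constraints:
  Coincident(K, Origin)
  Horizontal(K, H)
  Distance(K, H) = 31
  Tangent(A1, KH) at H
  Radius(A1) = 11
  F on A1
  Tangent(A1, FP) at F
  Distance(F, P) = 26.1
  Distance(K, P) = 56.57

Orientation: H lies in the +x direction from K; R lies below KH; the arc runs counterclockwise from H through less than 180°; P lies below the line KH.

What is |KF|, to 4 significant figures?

30.49

K is at the origin; K and H share the same y with |KH| = 31.0 and H on the +x side, so H = (31.00, 0.000). Tangency of A1 to KH means the radius RH is perpendicular to KH, so R = H + (0, -11) = (31.00, -11.00). Since RF ⟂ FP (tangency), |RP| = √(11.0² + 26.1²) = 28.32 regardless of where F sits on A1. So P lies on both circle(K, 56.57) and circle(R, 28.32); the below-KH intersection is P = (43.15, -36.59). F is the foot of the tangent from P: F = (23.67, -19.21).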